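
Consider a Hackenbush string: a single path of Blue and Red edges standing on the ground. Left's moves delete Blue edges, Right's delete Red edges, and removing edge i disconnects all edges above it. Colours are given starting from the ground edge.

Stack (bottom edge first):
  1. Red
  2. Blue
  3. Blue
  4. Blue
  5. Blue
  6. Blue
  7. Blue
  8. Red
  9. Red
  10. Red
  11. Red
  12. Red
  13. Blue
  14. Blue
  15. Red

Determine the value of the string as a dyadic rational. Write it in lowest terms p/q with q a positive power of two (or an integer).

Build value(s[:k]) for k = 1..15, string s = Red Blue Blue Blue Blue Blue Blue Red Red Red Red Red Blue Blue Red.
R: Left { · }, Right { 0 } => simplest -1
RB: Left { -1 }, Right { 0 } => simplest -1/2
RBB: Left { -1, -1/2 }, Right { 0 } => simplest -1/4
RBBB: Left { -1, -1/2, -1/4 }, Right { 0 } => simplest -1/8
RBBBB: Left { -1, -1/2, -1/4, -1/8 }, Right { 0 } => simplest -1/16
RBBBBB: Left { -1, -1/2, -1/4, -1/8, -1/16 }, Right { 0 } => simplest -1/32
RBBBBBB: Left { -1, -1/2, -1/4, -1/8, -1/16, -1/32 }, Right { 0 } => simplest -1/64
RBBBBBBR: Left { -1, -1/2, -1/4, -1/8, -1/16, -1/32 }, Right { -1/64, 0 } => simplest -3/128
RBBBBBBRR: Left { -1, -1/2, -1/4, -1/8, -1/16, -1/32 }, Right { -3/128, -1/64, 0 } => simplest -7/256
RBBBBBBRRR: Left { -1, -1/2, -1/4, -1/8, -1/16, -1/32 }, Right { -7/256, -3/128, -1/64, 0 } => simplest -15/512
RBBBBBBRRRR: Left { -1, -1/2, -1/4, -1/8, -1/16, -1/32 }, Right { -15/512, -7/256, -3/128, -1/64, 0 } => simplest -31/1024
RBBBBBBRRRRR: Left { -1, -1/2, -1/4, -1/8, -1/16, -1/32 }, Right { -31/1024, -15/512, -7/256, -3/128, -1/64, 0 } => simplest -63/2048
RBBBBBBRRRRRB: Left { -1, -1/2, -1/4, -1/8, -1/16, -1/32, -63/2048 }, Right { -31/1024, -15/512, -7/256, -3/128, -1/64, 0 } => simplest -125/4096
RBBBBBBRRRRRBB: Left { -1, -1/2, -1/4, -1/8, -1/16, -1/32, -63/2048, -125/4096 }, Right { -31/1024, -15/512, -7/256, -3/128, -1/64, 0 } => simplest -249/8192
RBBBBBBRRRRRBBR: Left { -1, -1/2, -1/4, -1/8, -1/16, -1/32, -63/2048, -125/4096 }, Right { -249/8192, -31/1024, -15/512, -7/256, -3/128, -1/64, 0 } => simplest -499/16384

-499/16384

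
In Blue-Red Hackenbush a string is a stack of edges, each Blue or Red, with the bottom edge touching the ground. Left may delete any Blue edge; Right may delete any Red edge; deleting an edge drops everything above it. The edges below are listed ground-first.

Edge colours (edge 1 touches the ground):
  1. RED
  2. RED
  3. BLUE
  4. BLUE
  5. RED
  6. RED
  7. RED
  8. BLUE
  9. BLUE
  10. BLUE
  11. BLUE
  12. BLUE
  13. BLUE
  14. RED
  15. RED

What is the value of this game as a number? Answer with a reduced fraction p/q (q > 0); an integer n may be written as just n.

1 of 15 · R · max L −∞ · min R 0 => -1
2 of 15 · RR · max L −∞ · min R -1 => -2
3 of 15 · RRB · max L -2 · min R -1 => -3/2
4 of 15 · RRBB · max L -3/2 · min R -1 => -5/4
5 of 15 · RRBBR · max L -3/2 · min R -5/4 => -11/8
6 of 15 · RRBBRR · max L -3/2 · min R -11/8 => -23/16
7 of 15 · RRBBRRR · max L -3/2 · min R -23/16 => -47/32
8 of 15 · RRBBRRRB · max L -47/32 · min R -23/16 => -93/64
9 of 15 · RRBBRRRBB · max L -93/64 · min R -23/16 => -185/128
10 of 15 · RRBBRRRBBB · max L -185/128 · min R -23/16 => -369/256
11 of 15 · RRBBRRRBBBB · max L -369/256 · min R -23/16 => -737/512
12 of 15 · RRBBRRRBBBBB · max L -737/512 · min R -23/16 => -1473/1024
13 of 15 · RRBBRRRBBBBBB · max L -1473/1024 · min R -23/16 => -2945/2048
14 of 15 · RRBBRRRBBBBBBR · max L -1473/1024 · min R -2945/2048 => -5891/4096
15 of 15 · RRBBRRRBBBBBBRR · max L -1473/1024 · min R -5891/4096 => -11783/8192

-11783/8192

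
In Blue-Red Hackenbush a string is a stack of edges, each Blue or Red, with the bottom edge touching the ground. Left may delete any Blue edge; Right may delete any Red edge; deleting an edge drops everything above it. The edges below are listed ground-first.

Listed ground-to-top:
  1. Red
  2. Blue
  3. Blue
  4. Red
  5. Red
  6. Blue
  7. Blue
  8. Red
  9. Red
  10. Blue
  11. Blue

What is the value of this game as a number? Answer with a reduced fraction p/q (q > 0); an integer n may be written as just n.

-409/1024

1 of 11 · R · max L −∞ · min R 0 = -1
2 of 11 · RB · max L -1 · min R 0 = -1/2
3 of 11 · RBB · max L -1/2 · min R 0 = -1/4
4 of 11 · RBBR · max L -1/2 · min R -1/4 = -3/8
5 of 11 · RBBRR · max L -1/2 · min R -3/8 = -7/16
6 of 11 · RBBRRB · max L -7/16 · min R -3/8 = -13/32
7 of 11 · RBBRRBB · max L -13/32 · min R -3/8 = -25/64
8 of 11 · RBBRRBBR · max L -13/32 · min R -25/64 = -51/128
9 of 11 · RBBRRBBRR · max L -13/32 · min R -51/128 = -103/256
10 of 11 · RBBRRBBRRB · max L -103/256 · min R -51/128 = -205/512
11 of 11 · RBBRRBBRRBB · max L -205/512 · min R -51/128 = -409/1024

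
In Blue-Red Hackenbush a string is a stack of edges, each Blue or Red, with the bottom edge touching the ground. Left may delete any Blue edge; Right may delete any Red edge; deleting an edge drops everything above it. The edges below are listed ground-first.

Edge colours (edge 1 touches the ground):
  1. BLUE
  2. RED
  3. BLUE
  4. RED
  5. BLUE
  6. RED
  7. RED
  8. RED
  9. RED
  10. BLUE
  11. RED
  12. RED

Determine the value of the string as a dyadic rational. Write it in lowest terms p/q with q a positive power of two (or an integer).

edge 1 of 12 (BLUE): { 0 | ∅ } ⇒ 1
edge 2 of 12 (RED): { 0 | 1 } ⇒ 1/2
edge 3 of 12 (BLUE): { 0 1/2 | 1 } ⇒ 3/4
edge 4 of 12 (RED): { 0 1/2 | 3/4 1 } ⇒ 5/8
edge 5 of 12 (BLUE): { 0 1/2 5/8 | 3/4 1 } ⇒ 11/16
edge 6 of 12 (RED): { 0 1/2 5/8 | 11/16 3/4 1 } ⇒ 21/32
edge 7 of 12 (RED): { 0 1/2 5/8 | 21/32 11/16 3/4 1 } ⇒ 41/64
edge 8 of 12 (RED): { 0 1/2 5/8 | 41/64 21/32 11/16 3/4 1 } ⇒ 81/128
edge 9 of 12 (RED): { 0 1/2 5/8 | 81/128 41/64 21/32 11/16 3/4 1 } ⇒ 161/256
edge 10 of 12 (BLUE): { 0 1/2 5/8 161/256 | 81/128 41/64 21/32 11/16 3/4 1 } ⇒ 323/512
edge 11 of 12 (RED): { 0 1/2 5/8 161/256 | 323/512 81/128 41/64 21/32 11/16 3/4 1 } ⇒ 645/1024
edge 12 of 12 (RED): { 0 1/2 5/8 161/256 | 645/1024 323/512 81/128 41/64 21/32 11/16 3/4 1 } ⇒ 1289/2048

1289/2048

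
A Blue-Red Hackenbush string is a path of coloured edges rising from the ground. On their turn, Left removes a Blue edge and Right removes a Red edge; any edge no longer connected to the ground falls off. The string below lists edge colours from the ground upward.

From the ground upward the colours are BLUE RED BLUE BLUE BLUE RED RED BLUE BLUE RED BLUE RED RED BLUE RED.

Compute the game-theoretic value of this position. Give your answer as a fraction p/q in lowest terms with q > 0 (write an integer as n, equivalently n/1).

step 1: add BLUE to get B; options L={ 0 } R={ ∅ } = 1
step 2: add RED to get BR; options L={ 0 } R={ 1 } = 1/2
step 3: add BLUE to get BRB; options L={ 0, 1/2 } R={ 1 } = 3/4
step 4: add BLUE to get BRBB; options L={ 0, 1/2, 3/4 } R={ 1 } = 7/8
step 5: add BLUE to get BRBBB; options L={ 0, 1/2, 3/4, 7/8 } R={ 1 } = 15/16
step 6: add RED to get BRBBBR; options L={ 0, 1/2, 3/4, 7/8 } R={ 15/16, 1 } = 29/32
step 7: add RED to get BRBBBRR; options L={ 0, 1/2, 3/4, 7/8 } R={ 29/32, 15/16, 1 } = 57/64
step 8: add BLUE to get BRBBBRRB; options L={ 0, 1/2, 3/4, 7/8, 57/64 } R={ 29/32, 15/16, 1 } = 115/128
step 9: add BLUE to get BRBBBRRBB; options L={ 0, 1/2, 3/4, 7/8, 57/64, 115/128 } R={ 29/32, 15/16, 1 } = 231/256
step 10: add RED to get BRBBBRRBBR; options L={ 0, 1/2, 3/4, 7/8, 57/64, 115/128 } R={ 231/256, 29/32, 15/16, 1 } = 461/512
step 11: add BLUE to get BRBBBRRBBRB; options L={ 0, 1/2, 3/4, 7/8, 57/64, 115/128, 461/512 } R={ 231/256, 29/32, 15/16, 1 } = 923/1024
step 12: add RED to get BRBBBRRBBRBR; options L={ 0, 1/2, 3/4, 7/8, 57/64, 115/128, 461/512 } R={ 923/1024, 231/256, 29/32, 15/16, 1 } = 1845/2048
step 13: add RED to get BRBBBRRBBRBRR; options L={ 0, 1/2, 3/4, 7/8, 57/64, 115/128, 461/512 } R={ 1845/2048, 923/1024, 231/256, 29/32, 15/16, 1 } = 3689/4096
step 14: add BLUE to get BRBBBRRBBRBRRB; options L={ 0, 1/2, 3/4, 7/8, 57/64, 115/128, 461/512, 3689/4096 } R={ 1845/2048, 923/1024, 231/256, 29/32, 15/16, 1 } = 7379/8192
step 15: add RED to get BRBBBRRBBRBRRBR; options L={ 0, 1/2, 3/4, 7/8, 57/64, 115/128, 461/512, 3689/4096 } R={ 7379/8192, 1845/2048, 923/1024, 231/256, 29/32, 15/16, 1 } = 14757/16384

14757/16384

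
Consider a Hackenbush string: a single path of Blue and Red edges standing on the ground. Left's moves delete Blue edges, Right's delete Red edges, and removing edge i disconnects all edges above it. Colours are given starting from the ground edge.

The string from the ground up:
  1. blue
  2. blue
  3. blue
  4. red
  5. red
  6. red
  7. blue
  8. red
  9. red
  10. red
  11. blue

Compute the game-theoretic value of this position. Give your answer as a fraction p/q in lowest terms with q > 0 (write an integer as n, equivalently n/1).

547/256

Recurse on prefixes of the 11-edge string blue blue blue red red red blue red red red blue:
1 of 11 · b · max L 0 · min R +∞ -> 1
2 of 11 · bb · max L 1 · min R +∞ -> 2
3 of 11 · bbb · max L 2 · min R +∞ -> 3
4 of 11 · bbbr · max L 2 · min R 3 -> 5/2
5 of 11 · bbbrr · max L 2 · min R 5/2 -> 9/4
6 of 11 · bbbrrr · max L 2 · min R 9/4 -> 17/8
7 of 11 · bbbrrrb · max L 17/8 · min R 9/4 -> 35/16
8 of 11 · bbbrrrbr · max L 17/8 · min R 35/16 -> 69/32
9 of 11 · bbbrrrbrr · max L 17/8 · min R 69/32 -> 137/64
10 of 11 · bbbrrrbrrr · max L 17/8 · min R 137/64 -> 273/128
11 of 11 · bbbrrrbrrrb · max L 273/128 · min R 137/64 -> 547/256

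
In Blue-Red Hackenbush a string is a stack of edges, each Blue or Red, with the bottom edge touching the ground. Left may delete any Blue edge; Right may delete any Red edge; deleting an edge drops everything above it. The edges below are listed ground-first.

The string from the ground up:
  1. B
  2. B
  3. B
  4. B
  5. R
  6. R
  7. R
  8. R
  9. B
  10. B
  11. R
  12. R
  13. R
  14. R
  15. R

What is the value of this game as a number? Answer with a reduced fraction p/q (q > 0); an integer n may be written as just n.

edge 1 of 15 (B): { 0 | none } => 1
edge 2 of 15 (B): { 0,1 | none } => 2
edge 3 of 15 (B): { 0,1,2 | none } => 3
edge 4 of 15 (B): { 0,1,2,3 | none } => 4
edge 5 of 15 (R): { 0,1,2,3 | 4 } => 7/2
edge 6 of 15 (R): { 0,1,2,3 | 7/2,4 } => 13/4
edge 7 of 15 (R): { 0,1,2,3 | 13/4,7/2,4 } => 25/8
edge 8 of 15 (R): { 0,1,2,3 | 25/8,13/4,7/2,4 } => 49/16
edge 9 of 15 (B): { 0,1,2,3,49/16 | 25/8,13/4,7/2,4 } => 99/32
edge 10 of 15 (B): { 0,1,2,3,49/16,99/32 | 25/8,13/4,7/2,4 } => 199/64
edge 11 of 15 (R): { 0,1,2,3,49/16,99/32 | 199/64,25/8,13/4,7/2,4 } => 397/128
edge 12 of 15 (R): { 0,1,2,3,49/16,99/32 | 397/128,199/64,25/8,13/4,7/2,4 } => 793/256
edge 13 of 15 (R): { 0,1,2,3,49/16,99/32 | 793/256,397/128,199/64,25/8,13/4,7/2,4 } => 1585/512
edge 14 of 15 (R): { 0,1,2,3,49/16,99/32 | 1585/512,793/256,397/128,199/64,25/8,13/4,7/2,4 } => 3169/1024
edge 15 of 15 (R): { 0,1,2,3,49/16,99/32 | 3169/1024,1585/512,793/256,397/128,199/64,25/8,13/4,7/2,4 } => 6337/2048

6337/2048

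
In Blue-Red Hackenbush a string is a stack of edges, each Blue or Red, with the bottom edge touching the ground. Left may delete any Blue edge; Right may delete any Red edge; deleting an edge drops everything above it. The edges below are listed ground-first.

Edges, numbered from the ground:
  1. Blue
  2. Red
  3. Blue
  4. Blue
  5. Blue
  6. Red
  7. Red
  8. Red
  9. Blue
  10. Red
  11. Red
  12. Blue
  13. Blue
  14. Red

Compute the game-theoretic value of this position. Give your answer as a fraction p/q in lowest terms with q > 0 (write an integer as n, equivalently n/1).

G_1 [B]  L=[0]  R=[]  → 1
G_2 [BR]  L=[0]  R=[1]  → 1/2
G_3 [BRB]  L=[0,1/2]  R=[1]  → 3/4
G_4 [BRBB]  L=[0,1/2,3/4]  R=[1]  → 7/8
G_5 [BRBBB]  L=[0,1/2,3/4,7/8]  R=[1]  → 15/16
G_6 [BRBBBR]  L=[0,1/2,3/4,7/8]  R=[15/16,1]  → 29/32
G_7 [BRBBBRR]  L=[0,1/2,3/4,7/8]  R=[29/32,15/16,1]  → 57/64
G_8 [BRBBBRRR]  L=[0,1/2,3/4,7/8]  R=[57/64,29/32,15/16,1]  → 113/128
G_9 [BRBBBRRRB]  L=[0,1/2,3/4,7/8,113/128]  R=[57/64,29/32,15/16,1]  → 227/256
G_10 [BRBBBRRRBR]  L=[0,1/2,3/4,7/8,113/128]  R=[227/256,57/64,29/32,15/16,1]  → 453/512
G_11 [BRBBBRRRBRR]  L=[0,1/2,3/4,7/8,113/128]  R=[453/512,227/256,57/64,29/32,15/16,1]  → 905/1024
G_12 [BRBBBRRRBRRB]  L=[0,1/2,3/4,7/8,113/128,905/1024]  R=[453/512,227/256,57/64,29/32,15/16,1]  → 1811/2048
G_13 [BRBBBRRRBRRBB]  L=[0,1/2,3/4,7/8,113/128,905/1024,1811/2048]  R=[453/512,227/256,57/64,29/32,15/16,1]  → 3623/4096
G_14 [BRBBBRRRBRRBBR]  L=[0,1/2,3/4,7/8,113/128,905/1024,1811/2048]  R=[3623/4096,453/512,227/256,57/64,29/32,15/16,1]  → 7245/8192

7245/8192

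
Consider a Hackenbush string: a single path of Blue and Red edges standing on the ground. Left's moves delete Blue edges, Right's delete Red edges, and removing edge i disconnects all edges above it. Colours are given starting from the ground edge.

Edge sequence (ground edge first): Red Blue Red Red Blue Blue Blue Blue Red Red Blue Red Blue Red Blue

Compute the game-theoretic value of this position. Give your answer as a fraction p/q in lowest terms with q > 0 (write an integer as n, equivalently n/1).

g_1 [R]  L=[·]  R=[0]  ⇒ -1
g_2 [RB]  L=[-1]  R=[0]  ⇒ -1/2
g_3 [RBR]  L=[-1]  R=[-1/2, 0]  ⇒ -3/4
g_4 [RBRR]  L=[-1]  R=[-3/4, -1/2, 0]  ⇒ -7/8
g_5 [RBRRB]  L=[-1, -7/8]  R=[-3/4, -1/2, 0]  ⇒ -13/16
g_6 [RBRRBB]  L=[-1, -7/8, -13/16]  R=[-3/4, -1/2, 0]  ⇒ -25/32
g_7 [RBRRBBB]  L=[-1, -7/8, -13/16, -25/32]  R=[-3/4, -1/2, 0]  ⇒ -49/64
g_8 [RBRRBBBB]  L=[-1, -7/8, -13/16, -25/32, -49/64]  R=[-3/4, -1/2, 0]  ⇒ -97/128
g_9 [RBRRBBBBR]  L=[-1, -7/8, -13/16, -25/32, -49/64]  R=[-97/128, -3/4, -1/2, 0]  ⇒ -195/256
g_10 [RBRRBBBBRR]  L=[-1, -7/8, -13/16, -25/32, -49/64]  R=[-195/256, -97/128, -3/4, -1/2, 0]  ⇒ -391/512
g_11 [RBRRBBBBRRB]  L=[-1, -7/8, -13/16, -25/32, -49/64, -391/512]  R=[-195/256, -97/128, -3/4, -1/2, 0]  ⇒ -781/1024
g_12 [RBRRBBBBRRBR]  L=[-1, -7/8, -13/16, -25/32, -49/64, -391/512]  R=[-781/1024, -195/256, -97/128, -3/4, -1/2, 0]  ⇒ -1563/2048
g_13 [RBRRBBBBRRBRB]  L=[-1, -7/8, -13/16, -25/32, -49/64, -391/512, -1563/2048]  R=[-781/1024, -195/256, -97/128, -3/4, -1/2, 0]  ⇒ -3125/4096
g_14 [RBRRBBBBRRBRBR]  L=[-1, -7/8, -13/16, -25/32, -49/64, -391/512, -1563/2048]  R=[-3125/4096, -781/1024, -195/256, -97/128, -3/4, -1/2, 0]  ⇒ -6251/8192
g_15 [RBRRBBBBRRBRBRB]  L=[-1, -7/8, -13/16, -25/32, -49/64, -391/512, -1563/2048, -6251/8192]  R=[-3125/4096, -781/1024, -195/256, -97/128, -3/4, -1/2, 0]  ⇒ -12501/16384

-12501/16384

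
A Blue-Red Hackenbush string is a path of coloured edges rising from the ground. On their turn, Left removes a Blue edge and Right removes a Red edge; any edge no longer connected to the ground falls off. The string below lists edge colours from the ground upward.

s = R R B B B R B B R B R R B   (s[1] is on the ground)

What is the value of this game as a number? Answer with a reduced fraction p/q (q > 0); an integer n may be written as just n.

Build v(s[:k]) for k = 1..13, string s = R R B B B R B B R B R R B.
edge 1 of 13 (R): { none | 0 } → -1
edge 2 of 13 (R): { none | -1 0 } → -2
edge 3 of 13 (B): { -2 | -1 0 } → -3/2
edge 4 of 13 (B): { -2 -3/2 | -1 0 } → -5/4
edge 5 of 13 (B): { -2 -3/2 -5/4 | -1 0 } → -9/8
edge 6 of 13 (R): { -2 -3/2 -5/4 | -9/8 -1 0 } → -19/16
edge 7 of 13 (B): { -2 -3/2 -5/4 -19/16 | -9/8 -1 0 } → -37/32
edge 8 of 13 (B): { -2 -3/2 -5/4 -19/16 -37/32 | -9/8 -1 0 } → -73/64
edge 9 of 13 (R): { -2 -3/2 -5/4 -19/16 -37/32 | -73/64 -9/8 -1 0 } → -147/128
edge 10 of 13 (B): { -2 -3/2 -5/4 -19/16 -37/32 -147/128 | -73/64 -9/8 -1 0 } → -293/256
edge 11 of 13 (R): { -2 -3/2 -5/4 -19/16 -37/32 -147/128 | -293/256 -73/64 -9/8 -1 0 } → -587/512
edge 12 of 13 (R): { -2 -3/2 -5/4 -19/16 -37/32 -147/128 | -587/512 -293/256 -73/64 -9/8 -1 0 } → -1175/1024
edge 13 of 13 (B): { -2 -3/2 -5/4 -19/16 -37/32 -147/128 -1175/1024 | -587/512 -293/256 -73/64 -9/8 -1 0 } → -2349/2048

-2349/2048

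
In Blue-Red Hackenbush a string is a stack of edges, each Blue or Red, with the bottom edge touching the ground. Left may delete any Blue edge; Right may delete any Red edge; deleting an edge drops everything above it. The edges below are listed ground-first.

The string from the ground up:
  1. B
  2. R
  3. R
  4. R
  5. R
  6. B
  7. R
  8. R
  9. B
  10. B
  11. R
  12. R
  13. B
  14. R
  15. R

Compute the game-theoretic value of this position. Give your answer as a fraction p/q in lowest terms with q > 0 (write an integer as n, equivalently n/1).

Build v(s[:k]) for k = 1..15, string s = B R R R R B R R B B R R B R R.
edge 1 of 15 (B): { 0 | (no moves) } => 1
edge 2 of 15 (R): { 0 | 1 } => 1/2
edge 3 of 15 (R): { 0 | 1/2; 1 } => 1/4
edge 4 of 15 (R): { 0 | 1/4; 1/2; 1 } => 1/8
edge 5 of 15 (R): { 0 | 1/8; 1/4; 1/2; 1 } => 1/16
edge 6 of 15 (B): { 0; 1/16 | 1/8; 1/4; 1/2; 1 } => 3/32
edge 7 of 15 (R): { 0; 1/16 | 3/32; 1/8; 1/4; 1/2; 1 } => 5/64
edge 8 of 15 (R): { 0; 1/16 | 5/64; 3/32; 1/8; 1/4; 1/2; 1 } => 9/128
edge 9 of 15 (B): { 0; 1/16; 9/128 | 5/64; 3/32; 1/8; 1/4; 1/2; 1 } => 19/256
edge 10 of 15 (B): { 0; 1/16; 9/128; 19/256 | 5/64; 3/32; 1/8; 1/4; 1/2; 1 } => 39/512
edge 11 of 15 (R): { 0; 1/16; 9/128; 19/256 | 39/512; 5/64; 3/32; 1/8; 1/4; 1/2; 1 } => 77/1024
edge 12 of 15 (R): { 0; 1/16; 9/128; 19/256 | 77/1024; 39/512; 5/64; 3/32; 1/8; 1/4; 1/2; 1 } => 153/2048
edge 13 of 15 (B): { 0; 1/16; 9/128; 19/256; 153/2048 | 77/1024; 39/512; 5/64; 3/32; 1/8; 1/4; 1/2; 1 } => 307/4096
edge 14 of 15 (R): { 0; 1/16; 9/128; 19/256; 153/2048 | 307/4096; 77/1024; 39/512; 5/64; 3/32; 1/8; 1/4; 1/2; 1 } => 613/8192
edge 15 of 15 (R): { 0; 1/16; 9/128; 19/256; 153/2048 | 613/8192; 307/4096; 77/1024; 39/512; 5/64; 3/32; 1/8; 1/4; 1/2; 1 } => 1225/16384

1225/16384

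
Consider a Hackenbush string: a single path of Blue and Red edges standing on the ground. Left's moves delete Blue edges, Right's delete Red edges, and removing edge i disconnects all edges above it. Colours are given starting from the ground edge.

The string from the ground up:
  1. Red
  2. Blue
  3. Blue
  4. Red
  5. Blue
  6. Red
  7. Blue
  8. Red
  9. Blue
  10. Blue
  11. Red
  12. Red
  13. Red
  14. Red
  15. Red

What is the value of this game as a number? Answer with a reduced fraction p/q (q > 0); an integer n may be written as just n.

Build g(s[:k]) for k = 1..15, string s = Red Blue Blue Red Blue Red Blue Red Blue Blue Red Red Red Red Red.
1 of 15 · R · max L −∞ · min R 0 so -1
2 of 15 · RB · max L -1 · min R 0 so -1/2
3 of 15 · RBB · max L -1/2 · min R 0 so -1/4
4 of 15 · RBBR · max L -1/2 · min R -1/4 so -3/8
5 of 15 · RBBRB · max L -3/8 · min R -1/4 so -5/16
6 of 15 · RBBRBR · max L -3/8 · min R -5/16 so -11/32
7 of 15 · RBBRBRB · max L -11/32 · min R -5/16 so -21/64
8 of 15 · RBBRBRBR · max L -11/32 · min R -21/64 so -43/128
9 of 15 · RBBRBRBRB · max L -43/128 · min R -21/64 so -85/256
10 of 15 · RBBRBRBRBB · max L -85/256 · min R -21/64 so -169/512
11 of 15 · RBBRBRBRBBR · max L -85/256 · min R -169/512 so -339/1024
12 of 15 · RBBRBRBRBBRR · max L -85/256 · min R -339/1024 so -679/2048
13 of 15 · RBBRBRBRBBRRR · max L -85/256 · min R -679/2048 so -1359/4096
14 of 15 · RBBRBRBRBBRRRR · max L -85/256 · min R -1359/4096 so -2719/8192
15 of 15 · RBBRBRBRBBRRRRR · max L -85/256 · min R -2719/8192 so -5439/16384

-5439/16384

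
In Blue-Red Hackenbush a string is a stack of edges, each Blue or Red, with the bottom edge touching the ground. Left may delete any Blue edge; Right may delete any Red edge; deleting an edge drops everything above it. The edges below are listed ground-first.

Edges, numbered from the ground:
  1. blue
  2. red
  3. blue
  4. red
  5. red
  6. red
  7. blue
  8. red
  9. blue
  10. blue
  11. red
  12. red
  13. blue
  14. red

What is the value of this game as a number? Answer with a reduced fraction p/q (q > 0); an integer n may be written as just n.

Prefix values for blue red blue red red red blue red blue blue red red blue red via {L|R} + simplicity:
edge 1 of 14 (blue): { 0 |  } — 1
edge 2 of 14 (red): { 0 | 1 } — 1/2
edge 3 of 14 (blue): { 0, 1/2 | 1 } — 3/4
edge 4 of 14 (red): { 0, 1/2 | 3/4, 1 } — 5/8
edge 5 of 14 (red): { 0, 1/2 | 5/8, 3/4, 1 } — 9/16
edge 6 of 14 (red): { 0, 1/2 | 9/16, 5/8, 3/4, 1 } — 17/32
edge 7 of 14 (blue): { 0, 1/2, 17/32 | 9/16, 5/8, 3/4, 1 } — 35/64
edge 8 of 14 (red): { 0, 1/2, 17/32 | 35/64, 9/16, 5/8, 3/4, 1 } — 69/128
edge 9 of 14 (blue): { 0, 1/2, 17/32, 69/128 | 35/64, 9/16, 5/8, 3/4, 1 } — 139/256
edge 10 of 14 (blue): { 0, 1/2, 17/32, 69/128, 139/256 | 35/64, 9/16, 5/8, 3/4, 1 } — 279/512
edge 11 of 14 (red): { 0, 1/2, 17/32, 69/128, 139/256 | 279/512, 35/64, 9/16, 5/8, 3/4, 1 } — 557/1024
edge 12 of 14 (red): { 0, 1/2, 17/32, 69/128, 139/256 | 557/1024, 279/512, 35/64, 9/16, 5/8, 3/4, 1 } — 1113/2048
edge 13 of 14 (blue): { 0, 1/2, 17/32, 69/128, 139/256, 1113/2048 | 557/1024, 279/512, 35/64, 9/16, 5/8, 3/4, 1 } — 2227/4096
edge 14 of 14 (red): { 0, 1/2, 17/32, 69/128, 139/256, 1113/2048 | 2227/4096, 557/1024, 279/512, 35/64, 9/16, 5/8, 3/4, 1 } — 4453/8192

4453/8192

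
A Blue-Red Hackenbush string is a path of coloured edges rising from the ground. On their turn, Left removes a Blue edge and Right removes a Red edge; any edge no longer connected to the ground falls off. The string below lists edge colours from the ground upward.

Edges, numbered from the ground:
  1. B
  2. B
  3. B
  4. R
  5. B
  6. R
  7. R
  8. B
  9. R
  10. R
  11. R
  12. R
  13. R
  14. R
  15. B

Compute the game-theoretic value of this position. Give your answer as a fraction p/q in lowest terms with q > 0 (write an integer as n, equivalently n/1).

10499/4096

Build v(s[:k]) for k = 1..15, string s = B B B R B R R B R R R R R R B.
v(B) = { 0 | — } ⇒ 1
v(BB) = { 0,1 | — } ⇒ 2
v(BBB) = { 0,1,2 | — } ⇒ 3
v(BBBR) = { 0,1,2 | 3 } ⇒ 5/2
v(BBBRB) = { 0,1,2,5/2 | 3 } ⇒ 11/4
v(BBBRBR) = { 0,1,2,5/2 | 11/4,3 } ⇒ 21/8
v(BBBRBRR) = { 0,1,2,5/2 | 21/8,11/4,3 } ⇒ 41/16
v(BBBRBRRB) = { 0,1,2,5/2,41/16 | 21/8,11/4,3 } ⇒ 83/32
v(BBBRBRRBR) = { 0,1,2,5/2,41/16 | 83/32,21/8,11/4,3 } ⇒ 165/64
v(BBBRBRRBRR) = { 0,1,2,5/2,41/16 | 165/64,83/32,21/8,11/4,3 } ⇒ 329/128
v(BBBRBRRBRRR) = { 0,1,2,5/2,41/16 | 329/128,165/64,83/32,21/8,11/4,3 } ⇒ 657/256
v(BBBRBRRBRRRR) = { 0,1,2,5/2,41/16 | 657/256,329/128,165/64,83/32,21/8,11/4,3 } ⇒ 1313/512
v(BBBRBRRBRRRRR) = { 0,1,2,5/2,41/16 | 1313/512,657/256,329/128,165/64,83/32,21/8,11/4,3 } ⇒ 2625/1024
v(BBBRBRRBRRRRRR) = { 0,1,2,5/2,41/16 | 2625/1024,1313/512,657/256,329/128,165/64,83/32,21/8,11/4,3 } ⇒ 5249/2048
v(BBBRBRRBRRRRRRB) = { 0,1,2,5/2,41/16,5249/2048 | 2625/1024,1313/512,657/256,329/128,165/64,83/32,21/8,11/4,3 } ⇒ 10499/4096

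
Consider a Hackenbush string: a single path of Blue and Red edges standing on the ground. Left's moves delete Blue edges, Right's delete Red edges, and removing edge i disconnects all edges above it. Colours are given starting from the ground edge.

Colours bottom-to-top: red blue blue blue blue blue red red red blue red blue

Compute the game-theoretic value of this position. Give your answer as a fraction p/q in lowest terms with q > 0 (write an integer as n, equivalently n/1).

Prefix values for red blue blue blue blue blue red red red blue red blue via {L|R} + simplicity:
edge 1 of 12 (red): { — | 0 } => -1
edge 2 of 12 (blue): { -1 | 0 } => -1/2
edge 3 of 12 (blue): { -1; -1/2 | 0 } => -1/4
edge 4 of 12 (blue): { -1; -1/2; -1/4 | 0 } => -1/8
edge 5 of 12 (blue): { -1; -1/2; -1/4; -1/8 | 0 } => -1/16
edge 6 of 12 (blue): { -1; -1/2; -1/4; -1/8; -1/16 | 0 } => -1/32
edge 7 of 12 (red): { -1; -1/2; -1/4; -1/8; -1/16 | -1/32; 0 } => -3/64
edge 8 of 12 (red): { -1; -1/2; -1/4; -1/8; -1/16 | -3/64; -1/32; 0 } => -7/128
edge 9 of 12 (red): { -1; -1/2; -1/4; -1/8; -1/16 | -7/128; -3/64; -1/32; 0 } => -15/256
edge 10 of 12 (blue): { -1; -1/2; -1/4; -1/8; -1/16; -15/256 | -7/128; -3/64; -1/32; 0 } => -29/512
edge 11 of 12 (red): { -1; -1/2; -1/4; -1/8; -1/16; -15/256 | -29/512; -7/128; -3/64; -1/32; 0 } => -59/1024
edge 12 of 12 (blue): { -1; -1/2; -1/4; -1/8; -1/16; -15/256; -59/1024 | -29/512; -7/128; -3/64; -1/32; 0 } => -117/2048

-117/2048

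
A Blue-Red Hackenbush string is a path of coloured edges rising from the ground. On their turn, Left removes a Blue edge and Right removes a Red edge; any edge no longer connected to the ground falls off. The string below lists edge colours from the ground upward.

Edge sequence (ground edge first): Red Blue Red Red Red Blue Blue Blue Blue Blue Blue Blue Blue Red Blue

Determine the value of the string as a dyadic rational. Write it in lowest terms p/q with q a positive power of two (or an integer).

edge 1 of 15 (Red): {  | 0 } ⇒ -1
edge 2 of 15 (Blue): { -1 | 0 } ⇒ -1/2
edge 3 of 15 (Red): { -1 | -1/2,0 } ⇒ -3/4
edge 4 of 15 (Red): { -1 | -3/4,-1/2,0 } ⇒ -7/8
edge 5 of 15 (Red): { -1 | -7/8,-3/4,-1/2,0 } ⇒ -15/16
edge 6 of 15 (Blue): { -1,-15/16 | -7/8,-3/4,-1/2,0 } ⇒ -29/32
edge 7 of 15 (Blue): { -1,-15/16,-29/32 | -7/8,-3/4,-1/2,0 } ⇒ -57/64
edge 8 of 15 (Blue): { -1,-15/16,-29/32,-57/64 | -7/8,-3/4,-1/2,0 } ⇒ -113/128
edge 9 of 15 (Blue): { -1,-15/16,-29/32,-57/64,-113/128 | -7/8,-3/4,-1/2,0 } ⇒ -225/256
edge 10 of 15 (Blue): { -1,-15/16,-29/32,-57/64,-113/128,-225/256 | -7/8,-3/4,-1/2,0 } ⇒ -449/512
edge 11 of 15 (Blue): { -1,-15/16,-29/32,-57/64,-113/128,-225/256,-449/512 | -7/8,-3/4,-1/2,0 } ⇒ -897/1024
edge 12 of 15 (Blue): { -1,-15/16,-29/32,-57/64,-113/128,-225/256,-449/512,-897/1024 | -7/8,-3/4,-1/2,0 } ⇒ -1793/2048
edge 13 of 15 (Blue): { -1,-15/16,-29/32,-57/64,-113/128,-225/256,-449/512,-897/1024,-1793/2048 | -7/8,-3/4,-1/2,0 } ⇒ -3585/4096
edge 14 of 15 (Red): { -1,-15/16,-29/32,-57/64,-113/128,-225/256,-449/512,-897/1024,-1793/2048 | -3585/4096,-7/8,-3/4,-1/2,0 } ⇒ -7171/8192
edge 15 of 15 (Blue): { -1,-15/16,-29/32,-57/64,-113/128,-225/256,-449/512,-897/1024,-1793/2048,-7171/8192 | -3585/4096,-7/8,-3/4,-1/2,0 } ⇒ -14341/16384

-14341/16384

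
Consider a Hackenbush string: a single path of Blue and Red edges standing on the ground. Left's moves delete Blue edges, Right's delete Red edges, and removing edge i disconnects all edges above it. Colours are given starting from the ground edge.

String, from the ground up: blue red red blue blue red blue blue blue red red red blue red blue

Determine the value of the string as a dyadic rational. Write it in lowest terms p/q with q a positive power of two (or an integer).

7051/16384

Prefix values for blue red red blue blue red blue blue blue red red red blue red blue via {L|R} + simplicity:
step 1: add blue to get b; options L={ 0 } R={  } ⇒ 1
step 2: add red to get br; options L={ 0 } R={ 1 } ⇒ 1/2
step 3: add red to get brr; options L={ 0 } R={ 1/2 1 } ⇒ 1/4
step 4: add blue to get brrb; options L={ 0 1/4 } R={ 1/2 1 } ⇒ 3/8
step 5: add blue to get brrbb; options L={ 0 1/4 3/8 } R={ 1/2 1 } ⇒ 7/16
step 6: add red to get brrbbr; options L={ 0 1/4 3/8 } R={ 7/16 1/2 1 } ⇒ 13/32
step 7: add blue to get brrbbrb; options L={ 0 1/4 3/8 13/32 } R={ 7/16 1/2 1 } ⇒ 27/64
step 8: add blue to get brrbbrbb; options L={ 0 1/4 3/8 13/32 27/64 } R={ 7/16 1/2 1 } ⇒ 55/128
step 9: add blue to get brrbbrbbb; options L={ 0 1/4 3/8 13/32 27/64 55/128 } R={ 7/16 1/2 1 } ⇒ 111/256
step 10: add red to get brrbbrbbbr; options L={ 0 1/4 3/8 13/32 27/64 55/128 } R={ 111/256 7/16 1/2 1 } ⇒ 221/512
step 11: add red to get brrbbrbbbrr; options L={ 0 1/4 3/8 13/32 27/64 55/128 } R={ 221/512 111/256 7/16 1/2 1 } ⇒ 441/1024
step 12: add red to get brrbbrbbbrrr; options L={ 0 1/4 3/8 13/32 27/64 55/128 } R={ 441/1024 221/512 111/256 7/16 1/2 1 } ⇒ 881/2048
step 13: add blue to get brrbbrbbbrrrb; options L={ 0 1/4 3/8 13/32 27/64 55/128 881/2048 } R={ 441/1024 221/512 111/256 7/16 1/2 1 } ⇒ 1763/4096
step 14: add red to get brrbbrbbbrrrbr; options L={ 0 1/4 3/8 13/32 27/64 55/128 881/2048 } R={ 1763/4096 441/1024 221/512 111/256 7/16 1/2 1 } ⇒ 3525/8192
step 15: add blue to get brrbbrbbbrrrbrb; options L={ 0 1/4 3/8 13/32 27/64 55/128 881/2048 3525/8192 } R={ 1763/4096 441/1024 221/512 111/256 7/16 1/2 1 } ⇒ 7051/16384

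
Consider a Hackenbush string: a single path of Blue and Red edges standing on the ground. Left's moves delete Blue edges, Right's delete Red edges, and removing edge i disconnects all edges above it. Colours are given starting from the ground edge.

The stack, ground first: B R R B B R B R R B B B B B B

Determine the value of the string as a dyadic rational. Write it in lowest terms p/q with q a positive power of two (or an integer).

6783/16384

edge 1 of 15 (B): { 0 | · } gives 1
edge 2 of 15 (R): { 0 | 1 } gives 1/2
edge 3 of 15 (R): { 0 | 1/2, 1 } gives 1/4
edge 4 of 15 (B): { 0, 1/4 | 1/2, 1 } gives 3/8
edge 5 of 15 (B): { 0, 1/4, 3/8 | 1/2, 1 } gives 7/16
edge 6 of 15 (R): { 0, 1/4, 3/8 | 7/16, 1/2, 1 } gives 13/32
edge 7 of 15 (B): { 0, 1/4, 3/8, 13/32 | 7/16, 1/2, 1 } gives 27/64
edge 8 of 15 (R): { 0, 1/4, 3/8, 13/32 | 27/64, 7/16, 1/2, 1 } gives 53/128
edge 9 of 15 (R): { 0, 1/4, 3/8, 13/32 | 53/128, 27/64, 7/16, 1/2, 1 } gives 105/256
edge 10 of 15 (B): { 0, 1/4, 3/8, 13/32, 105/256 | 53/128, 27/64, 7/16, 1/2, 1 } gives 211/512
edge 11 of 15 (B): { 0, 1/4, 3/8, 13/32, 105/256, 211/512 | 53/128, 27/64, 7/16, 1/2, 1 } gives 423/1024
edge 12 of 15 (B): { 0, 1/4, 3/8, 13/32, 105/256, 211/512, 423/1024 | 53/128, 27/64, 7/16, 1/2, 1 } gives 847/2048
edge 13 of 15 (B): { 0, 1/4, 3/8, 13/32, 105/256, 211/512, 423/1024, 847/2048 | 53/128, 27/64, 7/16, 1/2, 1 } gives 1695/4096
edge 14 of 15 (B): { 0, 1/4, 3/8, 13/32, 105/256, 211/512, 423/1024, 847/2048, 1695/4096 | 53/128, 27/64, 7/16, 1/2, 1 } gives 3391/8192
edge 15 of 15 (B): { 0, 1/4, 3/8, 13/32, 105/256, 211/512, 423/1024, 847/2048, 1695/4096, 3391/8192 | 53/128, 27/64, 7/16, 1/2, 1 } gives 6783/16384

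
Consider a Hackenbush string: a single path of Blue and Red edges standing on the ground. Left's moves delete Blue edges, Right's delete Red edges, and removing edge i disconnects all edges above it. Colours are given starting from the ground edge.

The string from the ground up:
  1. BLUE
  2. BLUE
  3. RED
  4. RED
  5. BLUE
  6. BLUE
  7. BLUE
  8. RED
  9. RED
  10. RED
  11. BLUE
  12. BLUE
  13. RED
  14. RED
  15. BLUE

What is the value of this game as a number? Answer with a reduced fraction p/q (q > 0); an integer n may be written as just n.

11827/8192

Prefix values for BLUE BLUE RED RED BLUE BLUE BLUE RED RED RED BLUE BLUE RED RED BLUE via {L|R} + simplicity:
1 of 15 · B · max L 0 · min R +∞ = 1
2 of 15 · BB · max L 1 · min R +∞ = 2
3 of 15 · BBR · max L 1 · min R 2 = 3/2
4 of 15 · BBRR · max L 1 · min R 3/2 = 5/4
5 of 15 · BBRRB · max L 5/4 · min R 3/2 = 11/8
6 of 15 · BBRRBB · max L 11/8 · min R 3/2 = 23/16
7 of 15 · BBRRBBB · max L 23/16 · min R 3/2 = 47/32
8 of 15 · BBRRBBBR · max L 23/16 · min R 47/32 = 93/64
9 of 15 · BBRRBBBRR · max L 23/16 · min R 93/64 = 185/128
10 of 15 · BBRRBBBRRR · max L 23/16 · min R 185/128 = 369/256
11 of 15 · BBRRBBBRRRB · max L 369/256 · min R 185/128 = 739/512
12 of 15 · BBRRBBBRRRBB · max L 739/512 · min R 185/128 = 1479/1024
13 of 15 · BBRRBBBRRRBBR · max L 739/512 · min R 1479/1024 = 2957/2048
14 of 15 · BBRRBBBRRRBBRR · max L 739/512 · min R 2957/2048 = 5913/4096
15 of 15 · BBRRBBBRRRBBRRB · max L 5913/4096 · min R 2957/2048 = 11827/8192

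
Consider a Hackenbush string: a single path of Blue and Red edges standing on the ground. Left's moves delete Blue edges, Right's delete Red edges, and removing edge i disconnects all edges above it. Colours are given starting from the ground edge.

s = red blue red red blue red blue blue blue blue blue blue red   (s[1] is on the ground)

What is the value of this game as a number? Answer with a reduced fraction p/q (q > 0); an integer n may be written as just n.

Recurse on prefixes of the 13-edge string red blue red red blue red blue blue blue blue blue blue red:
step 1: add red to get r; options L={ (no moves) } R={ 0 } => -1
step 2: add blue to get rb; options L={ -1 } R={ 0 } => -1/2
step 3: add red to get rbr; options L={ -1 } R={ -1/2 0 } => -3/4
step 4: add red to get rbrr; options L={ -1 } R={ -3/4 -1/2 0 } => -7/8
step 5: add blue to get rbrrb; options L={ -1 -7/8 } R={ -3/4 -1/2 0 } => -13/16
step 6: add red to get rbrrbr; options L={ -1 -7/8 } R={ -13/16 -3/4 -1/2 0 } => -27/32
step 7: add blue to get rbrrbrb; options L={ -1 -7/8 -27/32 } R={ -13/16 -3/4 -1/2 0 } => -53/64
step 8: add blue to get rbrrbrbb; options L={ -1 -7/8 -27/32 -53/64 } R={ -13/16 -3/4 -1/2 0 } => -105/128
step 9: add blue to get rbrrbrbbb; options L={ -1 -7/8 -27/32 -53/64 -105/128 } R={ -13/16 -3/4 -1/2 0 } => -209/256
step 10: add blue to get rbrrbrbbbb; options L={ -1 -7/8 -27/32 -53/64 -105/128 -209/256 } R={ -13/16 -3/4 -1/2 0 } => -417/512
step 11: add blue to get rbrrbrbbbbb; options L={ -1 -7/8 -27/32 -53/64 -105/128 -209/256 -417/512 } R={ -13/16 -3/4 -1/2 0 } => -833/1024
step 12: add blue to get rbrrbrbbbbbb; options L={ -1 -7/8 -27/32 -53/64 -105/128 -209/256 -417/512 -833/1024 } R={ -13/16 -3/4 -1/2 0 } => -1665/2048
step 13: add red to get rbrrbrbbbbbbr; options L={ -1 -7/8 -27/32 -53/64 -105/128 -209/256 -417/512 -833/1024 } R={ -1665/2048 -13/16 -3/4 -1/2 0 } => -3331/4096

-3331/4096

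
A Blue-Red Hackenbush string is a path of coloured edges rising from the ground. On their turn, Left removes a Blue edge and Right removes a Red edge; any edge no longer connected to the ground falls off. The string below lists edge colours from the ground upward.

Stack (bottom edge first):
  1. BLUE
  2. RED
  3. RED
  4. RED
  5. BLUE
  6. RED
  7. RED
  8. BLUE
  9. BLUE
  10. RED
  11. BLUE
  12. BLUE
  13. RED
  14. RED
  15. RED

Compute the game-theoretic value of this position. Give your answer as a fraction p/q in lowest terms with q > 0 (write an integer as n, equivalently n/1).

Build value(s[:k]) for k = 1..15, string s = BLUE RED RED RED BLUE RED RED BLUE BLUE RED BLUE BLUE RED RED RED.
edge 1 of 15 (BLUE): { 0 | ∅ } so 1
edge 2 of 15 (RED): { 0 | 1 } so 1/2
edge 3 of 15 (RED): { 0 | 1/2 1 } so 1/4
edge 4 of 15 (RED): { 0 | 1/4 1/2 1 } so 1/8
edge 5 of 15 (BLUE): { 0 1/8 | 1/4 1/2 1 } so 3/16
edge 6 of 15 (RED): { 0 1/8 | 3/16 1/4 1/2 1 } so 5/32
edge 7 of 15 (RED): { 0 1/8 | 5/32 3/16 1/4 1/2 1 } so 9/64
edge 8 of 15 (BLUE): { 0 1/8 9/64 | 5/32 3/16 1/4 1/2 1 } so 19/128
edge 9 of 15 (BLUE): { 0 1/8 9/64 19/128 | 5/32 3/16 1/4 1/2 1 } so 39/256
edge 10 of 15 (RED): { 0 1/8 9/64 19/128 | 39/256 5/32 3/16 1/4 1/2 1 } so 77/512
edge 11 of 15 (BLUE): { 0 1/8 9/64 19/128 77/512 | 39/256 5/32 3/16 1/4 1/2 1 } so 155/1024
edge 12 of 15 (BLUE): { 0 1/8 9/64 19/128 77/512 155/1024 | 39/256 5/32 3/16 1/4 1/2 1 } so 311/2048
edge 13 of 15 (RED): { 0 1/8 9/64 19/128 77/512 155/1024 | 311/2048 39/256 5/32 3/16 1/4 1/2 1 } so 621/4096
edge 14 of 15 (RED): { 0 1/8 9/64 19/128 77/512 155/1024 | 621/4096 311/2048 39/256 5/32 3/16 1/4 1/2 1 } so 1241/8192
edge 15 of 15 (RED): { 0 1/8 9/64 19/128 77/512 155/1024 | 1241/8192 621/4096 311/2048 39/256 5/32 3/16 1/4 1/2 1 } so 2481/16384

2481/16384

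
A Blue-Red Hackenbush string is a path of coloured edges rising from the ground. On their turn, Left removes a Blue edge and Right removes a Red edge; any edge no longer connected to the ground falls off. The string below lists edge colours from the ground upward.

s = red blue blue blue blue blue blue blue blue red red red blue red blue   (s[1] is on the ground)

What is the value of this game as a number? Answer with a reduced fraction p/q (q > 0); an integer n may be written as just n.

Build val(s[:k]) for k = 1..15, string s = red blue blue blue blue blue blue blue blue red red red blue red blue.
1 of 15 · r · max L −∞ · min R 0 → -1
2 of 15 · rb · max L -1 · min R 0 → -1/2
3 of 15 · rbb · max L -1/2 · min R 0 → -1/4
4 of 15 · rbbb · max L -1/4 · min R 0 → -1/8
5 of 15 · rbbbb · max L -1/8 · min R 0 → -1/16
6 of 15 · rbbbbb · max L -1/16 · min R 0 → -1/32
7 of 15 · rbbbbbb · max L -1/32 · min R 0 → -1/64
8 of 15 · rbbbbbbb · max L -1/64 · min R 0 → -1/128
9 of 15 · rbbbbbbbb · max L -1/128 · min R 0 → -1/256
10 of 15 · rbbbbbbbbr · max L -1/128 · min R -1/256 → -3/512
11 of 15 · rbbbbbbbbrr · max L -1/128 · min R -3/512 → -7/1024
12 of 15 · rbbbbbbbbrrr · max L -1/128 · min R -7/1024 → -15/2048
13 of 15 · rbbbbbbbbrrrb · max L -15/2048 · min R -7/1024 → -29/4096
14 of 15 · rbbbbbbbbrrrbr · max L -15/2048 · min R -29/4096 → -59/8192
15 of 15 · rbbbbbbbbrrrbrb · max L -59/8192 · min R -29/4096 → -117/16384

-117/16384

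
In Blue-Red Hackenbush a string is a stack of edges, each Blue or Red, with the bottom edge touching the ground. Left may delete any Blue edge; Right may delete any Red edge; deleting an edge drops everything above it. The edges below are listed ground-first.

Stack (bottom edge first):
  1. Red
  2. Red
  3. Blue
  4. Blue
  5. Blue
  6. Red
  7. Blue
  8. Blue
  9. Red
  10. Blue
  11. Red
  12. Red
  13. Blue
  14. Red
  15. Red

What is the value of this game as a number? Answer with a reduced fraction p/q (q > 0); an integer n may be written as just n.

-9399/8192

Recurse on prefixes of the 15-edge string Red Red Blue Blue Blue Red Blue Blue Red Blue Red Red Blue Red Red:
1 of 15 · R · max L −∞ · min R 0 = -1
2 of 15 · RR · max L −∞ · min R -1 = -2
3 of 15 · RRB · max L -2 · min R -1 = -3/2
4 of 15 · RRBB · max L -3/2 · min R -1 = -5/4
5 of 15 · RRBBB · max L -5/4 · min R -1 = -9/8
6 of 15 · RRBBBR · max L -5/4 · min R -9/8 = -19/16
7 of 15 · RRBBBRB · max L -19/16 · min R -9/8 = -37/32
8 of 15 · RRBBBRBB · max L -37/32 · min R -9/8 = -73/64
9 of 15 · RRBBBRBBR · max L -37/32 · min R -73/64 = -147/128
10 of 15 · RRBBBRBBRB · max L -147/128 · min R -73/64 = -293/256
11 of 15 · RRBBBRBBRBR · max L -147/128 · min R -293/256 = -587/512
12 of 15 · RRBBBRBBRBRR · max L -147/128 · min R -587/512 = -1175/1024
13 of 15 · RRBBBRBBRBRRB · max L -1175/1024 · min R -587/512 = -2349/2048
14 of 15 · RRBBBRBBRBRRBR · max L -1175/1024 · min R -2349/2048 = -4699/4096
15 of 15 · RRBBBRBBRBRRBRR · max L -1175/1024 · min R -4699/4096 = -9399/8192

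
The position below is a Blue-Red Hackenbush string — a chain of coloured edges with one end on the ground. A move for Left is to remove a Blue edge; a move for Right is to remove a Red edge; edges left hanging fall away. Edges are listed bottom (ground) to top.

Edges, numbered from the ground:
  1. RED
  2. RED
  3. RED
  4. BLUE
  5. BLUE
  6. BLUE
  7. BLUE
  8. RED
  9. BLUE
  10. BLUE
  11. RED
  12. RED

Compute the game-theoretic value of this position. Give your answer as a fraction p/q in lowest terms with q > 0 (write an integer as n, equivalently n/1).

-1063/512

1 of 12 · R · max L −∞ · min R 0 => -1
2 of 12 · RR · max L −∞ · min R -1 => -2
3 of 12 · RRR · max L −∞ · min R -2 => -3
4 of 12 · RRRB · max L -3 · min R -2 => -5/2
5 of 12 · RRRBB · max L -5/2 · min R -2 => -9/4
6 of 12 · RRRBBB · max L -9/4 · min R -2 => -17/8
7 of 12 · RRRBBBB · max L -17/8 · min R -2 => -33/16
8 of 12 · RRRBBBBR · max L -17/8 · min R -33/16 => -67/32
9 of 12 · RRRBBBBRB · max L -67/32 · min R -33/16 => -133/64
10 of 12 · RRRBBBBRBB · max L -133/64 · min R -33/16 => -265/128
11 of 12 · RRRBBBBRBBR · max L -133/64 · min R -265/128 => -531/256
12 of 12 · RRRBBBBRBBRR · max L -133/64 · min R -531/256 => -1063/512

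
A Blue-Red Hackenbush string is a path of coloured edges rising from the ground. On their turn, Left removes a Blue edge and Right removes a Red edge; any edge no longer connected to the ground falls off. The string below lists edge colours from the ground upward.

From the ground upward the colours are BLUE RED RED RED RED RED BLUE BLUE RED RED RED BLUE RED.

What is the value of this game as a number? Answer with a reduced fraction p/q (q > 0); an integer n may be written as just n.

step 1: add BLUE to get B; options L={ 0 } R={ (no moves) } gives 1
step 2: add RED to get BR; options L={ 0 } R={ 1 } gives 1/2
step 3: add RED to get BRR; options L={ 0 } R={ 1/2,1 } gives 1/4
step 4: add RED to get BRRR; options L={ 0 } R={ 1/4,1/2,1 } gives 1/8
step 5: add RED to get BRRRR; options L={ 0 } R={ 1/8,1/4,1/2,1 } gives 1/16
step 6: add RED to get BRRRRR; options L={ 0 } R={ 1/16,1/8,1/4,1/2,1 } gives 1/32
step 7: add BLUE to get BRRRRRB; options L={ 0,1/32 } R={ 1/16,1/8,1/4,1/2,1 } gives 3/64
step 8: add BLUE to get BRRRRRBB; options L={ 0,1/32,3/64 } R={ 1/16,1/8,1/4,1/2,1 } gives 7/128
step 9: add RED to get BRRRRRBBR; options L={ 0,1/32,3/64 } R={ 7/128,1/16,1/8,1/4,1/2,1 } gives 13/256
step 10: add RED to get BRRRRRBBRR; options L={ 0,1/32,3/64 } R={ 13/256,7/128,1/16,1/8,1/4,1/2,1 } gives 25/512
step 11: add RED to get BRRRRRBBRRR; options L={ 0,1/32,3/64 } R={ 25/512,13/256,7/128,1/16,1/8,1/4,1/2,1 } gives 49/1024
step 12: add BLUE to get BRRRRRBBRRRB; options L={ 0,1/32,3/64,49/1024 } R={ 25/512,13/256,7/128,1/16,1/8,1/4,1/2,1 } gives 99/2048
step 13: add RED to get BRRRRRBBRRRBR; options L={ 0,1/32,3/64,49/1024 } R={ 99/2048,25/512,13/256,7/128,1/16,1/8,1/4,1/2,1 } gives 197/4096

197/4096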